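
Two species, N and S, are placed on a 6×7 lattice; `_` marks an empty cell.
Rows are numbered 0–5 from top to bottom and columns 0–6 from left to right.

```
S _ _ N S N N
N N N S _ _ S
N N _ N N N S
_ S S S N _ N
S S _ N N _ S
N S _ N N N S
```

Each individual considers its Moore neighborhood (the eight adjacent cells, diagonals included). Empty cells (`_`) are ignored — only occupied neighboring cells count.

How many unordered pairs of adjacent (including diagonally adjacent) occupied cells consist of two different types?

Scan each occupied cell's neighbors to the right and below (and the two forward diagonals) so each pair is counted once.
From row 0: 7 unlike of 10 pairs (running 7/10).
From row 1: 4 unlike of 13 pairs (running 11/23).
From row 2: 8 unlike of 15 pairs (running 19/38).
From row 3: 5 unlike of 12 pairs (running 24/50).
From row 4: 3 unlike of 13 pairs (running 27/63).
From row 5: 2 unlike of 4 pairs (running 29/67).
Total adjacent occupied pairs: 67; unlike-type pairs: 29.

29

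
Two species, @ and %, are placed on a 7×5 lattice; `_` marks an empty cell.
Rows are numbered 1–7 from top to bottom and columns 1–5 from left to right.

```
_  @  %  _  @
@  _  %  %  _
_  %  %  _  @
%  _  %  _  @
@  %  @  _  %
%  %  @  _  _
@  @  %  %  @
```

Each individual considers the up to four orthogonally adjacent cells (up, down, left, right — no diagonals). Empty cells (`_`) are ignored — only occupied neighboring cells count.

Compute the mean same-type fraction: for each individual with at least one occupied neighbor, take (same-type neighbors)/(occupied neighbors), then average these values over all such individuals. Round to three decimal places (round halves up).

0.455

Row 1: (1,2)@ 0/1 · (1,3)% 1/2 · (1,5)@ — no occupied neighbors
Row 2: (2,1)@ — no occupied neighbors · (2,3)% 3/3 · (2,4)% 1/1
Row 3: (3,2)% 1/1 · (3,3)% 3/3 · (3,5)@ 1/1
Row 4: (4,1)% 0/1 · (4,3)% 1/2 · (4,5)@ 1/2
Row 5: (5,1)@ 0/3 · (5,2)% 1/3 · (5,3)@ 1/3 · (5,5)% 0/1
Row 6: (6,1)% 1/3 · (6,2)% 2/4 · (6,3)@ 1/3
Row 7: (7,1)@ 1/2 · (7,2)@ 1/3 · (7,3)% 1/3 · (7,4)% 1/2 · (7,5)@ 0/1
Sum over 22 individuals: 0/1 + 1/2 + 3/3 + 1/1 + 1/1 + 3/3 + 1/1 + 0/1 + 1/2 + 1/2 + 0/3 + 1/3 + 1/3 + 0/1 + 1/3 + 2/4 + 1/3 + 1/2 + 1/3 + 1/3 + 1/2 + 0/1 = 10; mean = 10 ÷ 22 = 5/11 = 0.454545… → 0.455.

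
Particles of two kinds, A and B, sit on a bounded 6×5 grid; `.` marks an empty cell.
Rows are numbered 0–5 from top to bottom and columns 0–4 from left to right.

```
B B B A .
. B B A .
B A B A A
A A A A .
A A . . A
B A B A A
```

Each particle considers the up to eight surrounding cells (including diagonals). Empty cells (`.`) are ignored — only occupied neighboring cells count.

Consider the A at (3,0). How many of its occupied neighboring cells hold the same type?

4

Occupied neighbors of (3,0): (2,0)=B, (2,1)=A, (3,1)=A, (4,0)=A, (4,1)=A.
Same type (A): 4 of 5.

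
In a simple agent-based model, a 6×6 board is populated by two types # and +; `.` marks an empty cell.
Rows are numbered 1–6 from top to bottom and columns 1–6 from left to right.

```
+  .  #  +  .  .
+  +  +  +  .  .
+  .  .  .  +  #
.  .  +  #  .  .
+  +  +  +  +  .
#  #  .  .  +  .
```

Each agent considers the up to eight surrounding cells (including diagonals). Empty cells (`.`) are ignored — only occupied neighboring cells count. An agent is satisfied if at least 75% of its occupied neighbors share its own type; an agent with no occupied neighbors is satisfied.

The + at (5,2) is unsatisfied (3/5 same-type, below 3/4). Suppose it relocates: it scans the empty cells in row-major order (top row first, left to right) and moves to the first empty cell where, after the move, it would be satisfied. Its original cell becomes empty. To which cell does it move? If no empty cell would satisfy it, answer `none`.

Vacating (5,2). Empty cells in order:
  (1,2): 4/5 same-type → satisfied — stop here.

(1,2)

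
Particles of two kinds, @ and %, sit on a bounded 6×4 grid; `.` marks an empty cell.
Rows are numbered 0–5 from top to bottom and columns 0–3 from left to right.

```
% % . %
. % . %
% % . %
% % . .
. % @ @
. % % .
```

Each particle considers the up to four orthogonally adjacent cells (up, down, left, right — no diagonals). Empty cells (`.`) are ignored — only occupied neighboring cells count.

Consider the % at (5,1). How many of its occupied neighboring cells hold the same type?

Occupied neighbors of (5,1): (4,1)=%, (5,2)=%.
Same type (%): 2 of 2.

2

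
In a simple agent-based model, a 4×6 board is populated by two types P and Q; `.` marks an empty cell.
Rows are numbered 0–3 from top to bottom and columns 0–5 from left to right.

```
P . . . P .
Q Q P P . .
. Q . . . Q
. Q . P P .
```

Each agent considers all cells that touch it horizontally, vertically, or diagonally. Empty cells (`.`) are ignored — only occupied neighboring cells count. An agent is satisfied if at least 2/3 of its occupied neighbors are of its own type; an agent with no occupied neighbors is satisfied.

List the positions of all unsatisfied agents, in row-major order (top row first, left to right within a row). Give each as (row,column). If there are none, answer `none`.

Row 0: (0,0)P 0/2 unhappy · (0,4)P 1/1 ok
Row 1: (1,0)Q 2/3 ok · (1,1)Q 2/4 unhappy · (1,2)P 1/3 unhappy · (1,3)P 2/2 ok
Row 2: (2,1)Q 3/4 ok · (2,5)Q 0/1 unhappy
Row 3: (3,1)Q 1/1 ok · (3,3)P 1/1 ok · (3,4)P 1/2 unhappy

(0,0), (1,1), (1,2), (2,5), (3,4)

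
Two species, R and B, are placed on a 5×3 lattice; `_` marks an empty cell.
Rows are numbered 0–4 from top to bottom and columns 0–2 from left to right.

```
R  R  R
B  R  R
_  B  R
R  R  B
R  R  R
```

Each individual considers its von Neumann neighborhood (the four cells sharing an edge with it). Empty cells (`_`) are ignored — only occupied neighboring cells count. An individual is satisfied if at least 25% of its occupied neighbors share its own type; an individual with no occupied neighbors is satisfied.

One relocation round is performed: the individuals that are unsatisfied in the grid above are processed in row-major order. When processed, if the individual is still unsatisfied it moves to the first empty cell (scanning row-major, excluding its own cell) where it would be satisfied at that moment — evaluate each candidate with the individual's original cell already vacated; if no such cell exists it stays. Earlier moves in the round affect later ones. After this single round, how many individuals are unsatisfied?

Initially unsatisfied (in order): (1,0), (2,1), (3,2).
  (1,0) → (2,0).
  (2,1): now satisfied by earlier moves; stays.
  (3,2) → (1,0).
Resulting grid:
R R R
B R R
B B R
R R _
R R R
All satisfied now.

0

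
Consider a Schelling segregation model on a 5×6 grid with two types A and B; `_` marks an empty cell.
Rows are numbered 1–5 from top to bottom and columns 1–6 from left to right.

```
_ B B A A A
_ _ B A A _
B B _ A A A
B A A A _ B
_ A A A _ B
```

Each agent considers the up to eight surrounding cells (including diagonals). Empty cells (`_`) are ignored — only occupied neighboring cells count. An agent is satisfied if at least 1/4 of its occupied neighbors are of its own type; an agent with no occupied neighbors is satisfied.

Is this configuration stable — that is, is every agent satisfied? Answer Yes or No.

(1,2)B 2/2 satisfied
(1,3)B 2/4 satisfied
(1,4)A 3/5 satisfied
(1,5)A 4/4 satisfied
(1,6)A 2/2 satisfied
(2,3)B 3/6 satisfied
(2,4)A 5/7 satisfied
(2,5)A 7/7 satisfied
(3,1)B 2/3 satisfied
(3,2)B 3/5 satisfied
(3,4)A 5/6 satisfied
(3,5)A 5/6 satisfied
(3,6)A 2/3 satisfied
(4,1)B 2/4 satisfied
(4,2)A 3/6 satisfied
(4,3)A 6/7 satisfied
(4,4)A 5/5 satisfied
(4,6)B 1/3 satisfied
(5,2)A 3/4 satisfied
(5,3)A 5/5 satisfied
(5,4)A 3/3 satisfied
(5,6)B 1/1 satisfied
All meet the threshold, so the configuration is stable.

Yes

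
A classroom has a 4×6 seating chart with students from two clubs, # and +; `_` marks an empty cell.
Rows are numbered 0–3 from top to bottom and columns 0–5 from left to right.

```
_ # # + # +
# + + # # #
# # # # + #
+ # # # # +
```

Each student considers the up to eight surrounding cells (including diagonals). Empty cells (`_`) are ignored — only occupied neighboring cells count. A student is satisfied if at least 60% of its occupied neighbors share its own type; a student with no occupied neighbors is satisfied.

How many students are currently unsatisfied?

9

Row 0: (0,1)# 2/4 not · (0,2)# 2/5 not · (0,3)+ 1/5 not · (0,4)# 3/5 satisfied · (0,5)+ 0/3 not
Row 1: (1,0)# 3/4 satisfied · (1,1)+ 1/7 not · (1,2)+ 2/8 not · (1,3)# 5/8 satisfied · (1,4)# 5/8 satisfied · (1,5)# 3/5 satisfied
Row 2: (2,0)# 3/5 satisfied · (2,1)# 5/8 satisfied · (2,2)# 6/8 satisfied · (2,3)# 6/8 satisfied · (2,4)+ 1/8 not · (2,5)# 3/5 satisfied
Row 3: (3,0)+ 0/3 not · (3,1)# 4/5 satisfied · (3,2)# 5/5 satisfied · (3,3)# 4/5 satisfied · (3,4)# 3/5 satisfied · (3,5)+ 1/3 not
Unsatisfied: (0,1), (0,2), (0,3), (0,5), (1,1), (1,2), (2,4), (3,0), (3,5) — 9 in total.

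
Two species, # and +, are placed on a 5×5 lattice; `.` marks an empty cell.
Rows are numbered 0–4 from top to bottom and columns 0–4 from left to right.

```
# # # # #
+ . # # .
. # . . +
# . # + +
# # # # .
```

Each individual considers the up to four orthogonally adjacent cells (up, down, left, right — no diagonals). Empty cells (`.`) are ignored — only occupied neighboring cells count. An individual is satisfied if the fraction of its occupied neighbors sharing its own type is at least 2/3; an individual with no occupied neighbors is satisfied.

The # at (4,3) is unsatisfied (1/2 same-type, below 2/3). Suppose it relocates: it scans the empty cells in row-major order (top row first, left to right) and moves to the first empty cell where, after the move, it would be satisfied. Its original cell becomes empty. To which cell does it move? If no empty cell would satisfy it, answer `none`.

(1,1)

Vacating (4,3). Empty cells in order:
  (1,1): 3/4 same-type → satisfied — stop here.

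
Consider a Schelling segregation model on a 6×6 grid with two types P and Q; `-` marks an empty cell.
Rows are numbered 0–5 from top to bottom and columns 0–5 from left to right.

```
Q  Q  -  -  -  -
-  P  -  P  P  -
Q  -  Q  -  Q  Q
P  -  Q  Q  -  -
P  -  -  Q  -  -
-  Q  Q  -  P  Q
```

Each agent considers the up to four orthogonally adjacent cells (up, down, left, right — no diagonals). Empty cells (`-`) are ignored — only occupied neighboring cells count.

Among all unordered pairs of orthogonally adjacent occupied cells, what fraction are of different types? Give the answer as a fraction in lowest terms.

Scan each occupied cell's neighbors to the right and below so each pair is counted once.
Row 0: Q(0,0)–Q(0,1)= Q(0,1)–P(1,1)≠  → 1/2 unlike.
Row 1: P(1,3)–P(1,4)= P(1,4)–Q(2,4)≠  → 1/2 unlike.
Row 2: Q(2,0)–P(3,0)≠ Q(2,2)–Q(3,2)= Q(2,4)–Q(2,5)=  → 1/3 unlike.
Row 3: P(3,0)–P(4,0)= Q(3,2)–Q(3,3)= Q(3,3)–Q(4,3)=  → 0/3 unlike.
Row 5: Q(5,1)–Q(5,2)= P(5,4)–Q(5,5)≠  → 1/2 unlike.
Total adjacent occupied pairs: 12; unlike-type pairs: 4.
4/12 reduces to 1/3.

1/3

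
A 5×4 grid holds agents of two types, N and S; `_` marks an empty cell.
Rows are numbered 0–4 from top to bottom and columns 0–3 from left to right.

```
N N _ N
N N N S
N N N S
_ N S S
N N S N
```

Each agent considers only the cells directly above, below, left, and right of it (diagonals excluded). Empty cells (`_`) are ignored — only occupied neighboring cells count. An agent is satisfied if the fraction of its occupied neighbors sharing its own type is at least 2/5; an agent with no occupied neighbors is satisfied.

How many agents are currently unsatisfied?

(0,0)N 2/2 ✓
(0,1)N 2/2 ✓
(0,3)N 0/1 ✗
(1,0)N 3/3 ✓
(1,1)N 4/4 ✓
(1,2)N 2/3 ✓
(1,3)S 1/3 ✗
(2,0)N 2/2 ✓
(2,1)N 4/4 ✓
(2,2)N 2/4 ✓
(2,3)S 2/3 ✓
(3,1)N 2/3 ✓
(3,2)S 2/4 ✓
(3,3)S 2/3 ✓
(4,0)N 1/1 ✓
(4,1)N 2/3 ✓
(4,2)S 1/3 ✗
(4,3)N 0/2 ✗
Unsatisfied: (0,3), (1,3), (4,2), (4,3) — 4 in total.

4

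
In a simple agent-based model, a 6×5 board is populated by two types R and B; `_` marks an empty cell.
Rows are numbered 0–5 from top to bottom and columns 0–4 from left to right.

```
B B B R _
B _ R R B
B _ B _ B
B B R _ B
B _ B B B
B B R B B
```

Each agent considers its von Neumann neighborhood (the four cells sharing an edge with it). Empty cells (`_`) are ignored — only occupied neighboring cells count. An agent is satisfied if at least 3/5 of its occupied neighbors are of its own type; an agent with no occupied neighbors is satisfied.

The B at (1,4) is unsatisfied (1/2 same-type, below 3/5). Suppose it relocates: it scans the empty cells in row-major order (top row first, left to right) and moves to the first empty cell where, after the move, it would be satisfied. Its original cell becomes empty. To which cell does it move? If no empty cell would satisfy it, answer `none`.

Vacating (1,4). Empty cells in order:
  (0,4): 0/1 same-type → still unsatisfied.
  (1,1): 2/3 same-type → satisfied — stop here.

(1,1)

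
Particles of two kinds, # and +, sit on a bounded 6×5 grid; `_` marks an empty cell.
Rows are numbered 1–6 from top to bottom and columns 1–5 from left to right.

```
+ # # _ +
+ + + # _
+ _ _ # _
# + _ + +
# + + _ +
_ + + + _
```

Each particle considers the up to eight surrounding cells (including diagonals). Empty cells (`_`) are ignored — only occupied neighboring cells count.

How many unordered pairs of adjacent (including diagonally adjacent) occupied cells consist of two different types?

17

Scan each occupied cell's neighbors to the right and below (and the two forward diagonals) so each pair is counted once.
Row 1: +(1,1)–#(1,2)≠ +(1,1)–+(2,1)= +(1,1)–+(2,2)= #(1,2)–#(1,3)= #(1,2)–+(2,2)≠ #(1,2)–+(2,3)≠ #(1,2)–+(2,1)≠ #(1,3)–+(2,3)≠ #(1,3)–#(2,4)= #(1,3)–+(2,2)≠ +(1,5)–#(2,4)≠  → 7/11 unlike.
Row 2: +(2,1)–+(2,2)= +(2,1)–+(3,1)= +(2,2)–+(2,3)= +(2,2)–+(3,1)= +(2,3)–#(2,4)≠ +(2,3)–#(3,4)≠ #(2,4)–#(3,4)=  → 2/7 unlike.
Row 3: +(3,1)–#(4,1)≠ +(3,1)–+(4,2)= #(3,4)–+(4,4)≠ #(3,4)–+(4,5)≠  → 3/4 unlike.
Row 4: #(4,1)–+(4,2)≠ #(4,1)–#(5,1)= #(4,1)–+(5,2)≠ +(4,2)–+(5,2)= +(4,2)–+(5,3)= +(4,2)–#(5,1)≠ +(4,4)–+(4,5)= +(4,4)–+(5,5)= +(4,4)–+(5,3)= +(4,5)–+(5,5)=  → 3/10 unlike.
Row 5: #(5,1)–+(5,2)≠ #(5,1)–+(6,2)≠ +(5,2)–+(5,3)= +(5,2)–+(6,2)= +(5,2)–+(6,3)= +(5,3)–+(6,3)= +(5,3)–+(6,4)= +(5,3)–+(6,2)= +(5,5)–+(6,4)=  → 2/9 unlike.
Row 6: +(6,2)–+(6,3)= +(6,3)–+(6,4)=  → 0/2 unlike.
Total adjacent occupied pairs: 43; unlike-type pairs: 17.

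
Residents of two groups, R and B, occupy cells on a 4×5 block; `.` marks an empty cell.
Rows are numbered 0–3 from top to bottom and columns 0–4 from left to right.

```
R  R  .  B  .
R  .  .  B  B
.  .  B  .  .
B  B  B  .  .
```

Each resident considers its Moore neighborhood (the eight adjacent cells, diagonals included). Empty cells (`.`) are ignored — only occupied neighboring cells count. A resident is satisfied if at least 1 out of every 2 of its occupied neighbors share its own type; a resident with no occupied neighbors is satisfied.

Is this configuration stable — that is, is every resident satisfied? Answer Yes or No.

Yes

Row 0: (0,0)R 2/2 ✓ · (0,1)R 2/2 ✓ · (0,3)B 2/2 ✓
Row 1: (1,0)R 2/2 ✓ · (1,3)B 3/3 ✓ · (1,4)B 2/2 ✓
Row 2: (2,2)B 3/3 ✓
Row 3: (3,0)B 1/1 ✓ · (3,1)B 3/3 ✓ · (3,2)B 2/2 ✓
All meet the threshold, so the configuration is stable.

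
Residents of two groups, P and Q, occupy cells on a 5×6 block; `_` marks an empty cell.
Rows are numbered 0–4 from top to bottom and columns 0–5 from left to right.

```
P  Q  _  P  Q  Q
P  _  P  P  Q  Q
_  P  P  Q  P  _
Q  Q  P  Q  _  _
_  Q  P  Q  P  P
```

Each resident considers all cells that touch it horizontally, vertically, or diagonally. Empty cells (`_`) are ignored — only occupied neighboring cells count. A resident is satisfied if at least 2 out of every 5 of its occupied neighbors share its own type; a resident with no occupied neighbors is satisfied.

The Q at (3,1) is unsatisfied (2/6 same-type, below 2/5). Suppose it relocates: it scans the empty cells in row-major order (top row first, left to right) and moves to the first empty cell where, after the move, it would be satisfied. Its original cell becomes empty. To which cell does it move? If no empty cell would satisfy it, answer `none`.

(2,5)

Vacating (3,1). Empty cells in order:
  (0,2): 1/4 same-type → still unsatisfied.
  (1,1): 1/6 same-type → still unsatisfied.
  (2,0): 1/3 same-type → still unsatisfied.
  (2,5): 2/3 same-type → satisfied — stop here.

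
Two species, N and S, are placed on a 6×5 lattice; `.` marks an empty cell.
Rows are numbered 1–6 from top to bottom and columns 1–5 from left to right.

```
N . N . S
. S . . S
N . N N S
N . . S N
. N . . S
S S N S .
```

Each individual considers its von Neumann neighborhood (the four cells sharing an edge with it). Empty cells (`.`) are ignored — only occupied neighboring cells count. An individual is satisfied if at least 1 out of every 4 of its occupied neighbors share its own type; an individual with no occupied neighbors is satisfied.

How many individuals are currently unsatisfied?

(1,1)N 0/0 ✓
(1,3)N 0/0 ✓
(1,5)S 1/1 ✓
(2,2)S 0/0 ✓
(2,5)S 2/2 ✓
(3,1)N 1/1 ✓
(3,3)N 1/1 ✓
(3,4)N 1/3 ✓
(3,5)S 1/3 ✓
(4,1)N 1/1 ✓
(4,4)S 0/2 ✗
(4,5)N 0/3 ✗
(5,2)N 0/1 ✗
(5,5)S 0/1 ✗
(6,1)S 1/1 ✓
(6,2)S 1/3 ✓
(6,3)N 0/2 ✗
(6,4)S 0/1 ✗
Unsatisfied: (4,4), (4,5), (5,2), (5,5), (6,3), (6,4) — 6 in total.

6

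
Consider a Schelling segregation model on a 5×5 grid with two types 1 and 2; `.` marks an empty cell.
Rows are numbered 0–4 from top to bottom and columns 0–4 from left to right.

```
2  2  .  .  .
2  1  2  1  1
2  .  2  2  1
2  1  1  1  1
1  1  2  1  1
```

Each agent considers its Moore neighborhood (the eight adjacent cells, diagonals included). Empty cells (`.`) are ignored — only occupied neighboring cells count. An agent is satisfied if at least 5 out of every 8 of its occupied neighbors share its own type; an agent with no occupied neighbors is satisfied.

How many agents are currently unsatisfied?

11

Row 0: (0,0)2 2/3 ok · (0,1)2 3/4 ok
Row 1: (1,0)2 3/4 ok · (1,1)1 0/6 unhappy · (1,2)2 3/5 unhappy · (1,3)1 2/5 unhappy · (1,4)1 2/3 ok
Row 2: (2,0)2 2/4 unhappy · (2,2)2 2/7 unhappy · (2,3)2 2/8 unhappy · (2,4)1 4/5 ok
Row 3: (3,0)2 1/4 unhappy · (3,1)1 3/7 unhappy · (3,2)1 4/7 unhappy · (3,3)1 5/8 ok · (3,4)1 4/5 ok
Row 4: (4,0)1 2/3 ok · (4,1)1 3/5 unhappy · (4,2)2 0/5 unhappy · (4,3)1 4/5 ok · (4,4)1 3/3 ok
Unsatisfied: (1,1), (1,2), (1,3), (2,0), (2,2), (2,3), (3,0), (3,1), (3,2), (4,1), (4,2) — 11 in total.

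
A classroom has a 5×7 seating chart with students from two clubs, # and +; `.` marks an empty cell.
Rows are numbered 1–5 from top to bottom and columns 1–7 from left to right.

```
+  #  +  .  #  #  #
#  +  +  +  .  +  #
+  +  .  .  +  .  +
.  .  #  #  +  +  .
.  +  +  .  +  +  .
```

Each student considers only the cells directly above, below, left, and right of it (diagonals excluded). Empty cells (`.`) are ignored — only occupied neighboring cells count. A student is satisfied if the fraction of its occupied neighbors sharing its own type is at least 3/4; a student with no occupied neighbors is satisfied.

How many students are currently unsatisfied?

13

(1,1)+ 0/2 unhappy
(1,2)# 0/3 unhappy
(1,3)+ 1/2 unhappy
(1,5)# 1/1 ok
(1,6)# 2/3 unhappy
(1,7)# 2/2 ok
(2,1)# 0/3 unhappy
(2,2)+ 2/4 unhappy
(2,3)+ 3/3 ok
(2,4)+ 1/1 ok
(2,6)+ 0/2 unhappy
(2,7)# 1/3 unhappy
(3,1)+ 1/2 unhappy
(3,2)+ 2/2 ok
(3,5)+ 1/1 ok
(3,7)+ 0/1 unhappy
(4,3)# 1/2 unhappy
(4,4)# 1/2 unhappy
(4,5)+ 3/4 ok
(4,6)+ 2/2 ok
(5,2)+ 1/1 ok
(5,3)+ 1/2 unhappy
(5,5)+ 2/2 ok
(5,6)+ 2/2 ok
Unsatisfied: (1,1), (1,2), (1,3), (1,6), (2,1), (2,2), (2,6), (2,7), (3,1), (3,7), (4,3), (4,4), (5,3) — 13 in total.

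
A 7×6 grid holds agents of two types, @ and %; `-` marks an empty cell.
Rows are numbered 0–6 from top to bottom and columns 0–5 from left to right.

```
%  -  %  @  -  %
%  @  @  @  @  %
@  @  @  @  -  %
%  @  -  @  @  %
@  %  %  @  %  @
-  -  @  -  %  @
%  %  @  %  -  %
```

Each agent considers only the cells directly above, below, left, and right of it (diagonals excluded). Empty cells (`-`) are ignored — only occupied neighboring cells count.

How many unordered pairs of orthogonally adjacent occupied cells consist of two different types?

Scan each occupied cell's neighbors to the right and below so each pair is counted once.
From row 0: 2 unlike of 5 pairs (running 2/5).
From row 1: 3 unlike of 10 pairs (running 5/15).
From row 2: 1 unlike of 7 pairs (running 6/22).
From row 3: 6 unlike of 8 pairs (running 12/30).
From row 4: 5 unlike of 8 pairs (running 17/38).
From row 5: 2 unlike of 3 pairs (running 19/41).
From row 6: 2 unlike of 3 pairs (running 21/44).
Total adjacent occupied pairs: 44; unlike-type pairs: 21.

21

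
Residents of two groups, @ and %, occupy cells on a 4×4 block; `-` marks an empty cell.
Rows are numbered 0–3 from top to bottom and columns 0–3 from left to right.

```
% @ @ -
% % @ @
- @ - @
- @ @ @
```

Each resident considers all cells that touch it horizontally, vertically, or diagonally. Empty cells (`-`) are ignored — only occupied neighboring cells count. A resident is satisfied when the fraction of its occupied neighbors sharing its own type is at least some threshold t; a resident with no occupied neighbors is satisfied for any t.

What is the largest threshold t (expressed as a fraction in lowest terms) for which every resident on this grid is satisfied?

(0,0)% 2/3
(0,1)@ 2/5
(0,2)@ 3/4
(1,0)% 2/4
(1,1)% 2/6
(1,2)@ 5/6
(1,3)@ 3/3
(2,1)@ 3/5
(2,3)@ 4/4
(3,1)@ 2/2
(3,2)@ 4/4
(3,3)@ 2/2
The smallest same-type fraction is 2/6 at (1,1), which reduces to 1/3. Any threshold above that leaves this resident unsatisfied.

1/3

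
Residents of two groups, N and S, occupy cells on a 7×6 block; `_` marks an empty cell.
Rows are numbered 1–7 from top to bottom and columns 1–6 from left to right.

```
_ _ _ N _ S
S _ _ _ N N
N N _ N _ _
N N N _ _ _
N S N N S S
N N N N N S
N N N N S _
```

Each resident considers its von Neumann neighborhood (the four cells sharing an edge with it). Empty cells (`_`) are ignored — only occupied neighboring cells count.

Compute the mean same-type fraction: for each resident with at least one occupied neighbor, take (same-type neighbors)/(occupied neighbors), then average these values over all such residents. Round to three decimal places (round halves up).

(1,4)N — no occupied neighbors
(1,6)S 0/1
(2,1)S 0/1
(2,5)N 1/1
(2,6)N 1/2
(3,1)N 2/3
(3,2)N 2/2
(3,4)N — no occupied neighbors
(4,1)N 3/3
(4,2)N 3/4
(4,3)N 2/2
(5,1)N 2/3
(5,2)S 0/4
(5,3)N 3/4
(5,4)N 2/3
(5,5)S 1/3
(5,6)S 2/2
(6,1)N 3/3
(6,2)N 3/4
(6,3)N 4/4
(6,4)N 4/4
(6,5)N 1/4
(6,6)S 1/2
(7,1)N 2/2
(7,2)N 3/3
(7,3)N 3/3
(7,4)N 2/3
(7,5)S 0/2
Sum over 26 residents: 0/1 + 0/1 + 1/1 + 1/2 + 2/3 + 2/2 + 3/3 + 3/4 + 2/2 + 2/3 + 0/4 + 3/4 + 2/3 + 1/3 + 2/2 + 3/3 + 3/4 + 4/4 + 4/4 + 1/4 + 1/2 + 2/2 + 3/3 + 3/3 + 2/3 + 0/2 = 35/2; mean = 35/2 ÷ 26 = 35/52 = 0.673076… → 0.673.

0.673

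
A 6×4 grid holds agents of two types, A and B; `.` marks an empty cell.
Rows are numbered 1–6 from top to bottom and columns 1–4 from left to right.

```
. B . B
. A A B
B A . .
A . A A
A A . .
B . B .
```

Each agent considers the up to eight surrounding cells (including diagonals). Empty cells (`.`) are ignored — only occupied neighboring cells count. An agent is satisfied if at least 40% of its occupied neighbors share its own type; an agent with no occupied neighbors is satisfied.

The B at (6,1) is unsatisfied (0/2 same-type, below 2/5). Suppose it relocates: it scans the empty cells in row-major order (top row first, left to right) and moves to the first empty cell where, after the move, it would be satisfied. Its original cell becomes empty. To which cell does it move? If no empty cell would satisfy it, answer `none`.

(1,1)

Vacating (6,1). Empty cells in order:
  (1,1): 1/2 same-type → satisfied — stop here.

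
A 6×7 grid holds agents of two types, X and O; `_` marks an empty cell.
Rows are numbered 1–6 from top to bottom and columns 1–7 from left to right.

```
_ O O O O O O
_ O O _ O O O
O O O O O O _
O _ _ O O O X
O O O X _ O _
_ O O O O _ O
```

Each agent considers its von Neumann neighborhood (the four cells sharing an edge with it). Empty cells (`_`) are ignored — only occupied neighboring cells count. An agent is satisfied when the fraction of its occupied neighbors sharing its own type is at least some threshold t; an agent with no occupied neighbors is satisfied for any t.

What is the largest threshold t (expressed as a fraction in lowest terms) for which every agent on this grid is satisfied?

Row 1: (1,2)O 2/2 · (1,3)O 3/3 · (1,4)O 2/2 · (1,5)O 3/3 · (1,6)O 3/3 · (1,7)O 2/2
Row 2: (2,2)O 3/3 · (2,3)O 3/3 · (2,5)O 3/3 · (2,6)O 4/4 · (2,7)O 2/2
Row 3: (3,1)O 2/2 · (3,2)O 3/3 · (3,3)O 3/3 · (3,4)O 3/3 · (3,5)O 4/4 · (3,6)O 3/3
Row 4: (4,1)O 2/2 · (4,4)O 2/3 · (4,5)O 3/3 · (4,6)O 3/4 · (4,7)X 0/1
Row 5: (5,1)O 2/2 · (5,2)O 3/3 · (5,3)O 2/3 · (5,4)X 0/3 · (5,6)O 1/1
Row 6: (6,2)O 2/2 · (6,3)O 3/3 · (6,4)O 2/3 · (6,5)O 1/1 · (6,7)O — no occupied neighbors
The smallest same-type fraction is 0/1 at (4,7), which reduces to 0/1. Any threshold above that leaves this agent unsatisfied.

0/1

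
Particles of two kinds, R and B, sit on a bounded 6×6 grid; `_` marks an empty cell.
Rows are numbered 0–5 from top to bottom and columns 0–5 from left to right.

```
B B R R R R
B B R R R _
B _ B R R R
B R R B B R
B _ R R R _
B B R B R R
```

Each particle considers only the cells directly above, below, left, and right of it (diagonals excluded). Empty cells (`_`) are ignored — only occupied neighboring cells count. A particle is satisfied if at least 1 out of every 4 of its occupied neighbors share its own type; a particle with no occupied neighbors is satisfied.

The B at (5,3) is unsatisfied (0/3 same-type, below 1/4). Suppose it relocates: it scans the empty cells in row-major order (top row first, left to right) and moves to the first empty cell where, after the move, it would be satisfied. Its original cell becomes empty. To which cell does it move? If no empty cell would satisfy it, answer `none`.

Vacating (5,3). Empty cells in order:
  (1,5): 0/3 same-type → still unsatisfied.
  (2,1): 3/4 same-type → satisfied — stop here.

(2,1)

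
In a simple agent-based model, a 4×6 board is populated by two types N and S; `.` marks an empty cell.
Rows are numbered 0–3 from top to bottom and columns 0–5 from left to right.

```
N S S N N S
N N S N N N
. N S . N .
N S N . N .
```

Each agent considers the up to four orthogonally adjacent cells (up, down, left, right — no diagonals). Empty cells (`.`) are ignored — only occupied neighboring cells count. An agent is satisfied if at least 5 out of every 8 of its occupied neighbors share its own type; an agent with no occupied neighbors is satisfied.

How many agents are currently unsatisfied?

Row 0: (0,0)N 1/2 ✗ · (0,1)S 1/3 ✗ · (0,2)S 2/3 ✓ · (0,3)N 2/3 ✓ · (0,4)N 2/3 ✓ · (0,5)S 0/2 ✗
Row 1: (1,0)N 2/2 ✓ · (1,1)N 2/4 ✗ · (1,2)S 2/4 ✗ · (1,3)N 2/3 ✓ · (1,4)N 4/4 ✓ · (1,5)N 1/2 ✗
Row 2: (2,1)N 1/3 ✗ · (2,2)S 1/3 ✗ · (2,4)N 2/2 ✓
Row 3: (3,0)N 0/1 ✗ · (3,1)S 0/3 ✗ · (3,2)N 0/2 ✗ · (3,4)N 1/1 ✓
Unsatisfied: (0,0), (0,1), (0,5), (1,1), (1,2), (1,5), (2,1), (2,2), (3,0), (3,1), (3,2) — 11 in total.

11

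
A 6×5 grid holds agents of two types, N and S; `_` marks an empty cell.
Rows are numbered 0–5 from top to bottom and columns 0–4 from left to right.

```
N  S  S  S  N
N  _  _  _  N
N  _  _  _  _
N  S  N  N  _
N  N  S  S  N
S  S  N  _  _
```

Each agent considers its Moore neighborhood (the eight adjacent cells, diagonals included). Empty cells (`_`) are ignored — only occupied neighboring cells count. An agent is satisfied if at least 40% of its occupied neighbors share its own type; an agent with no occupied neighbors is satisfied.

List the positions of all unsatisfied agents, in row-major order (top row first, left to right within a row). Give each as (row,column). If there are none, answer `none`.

(0,1), (0,3), (3,1), (4,3), (5,0), (5,2)

(0,0)N 1/2 satisfied
(0,1)S 1/3 not
(0,2)S 2/2 satisfied
(0,3)S 1/3 not
(0,4)N 1/2 satisfied
(1,0)N 2/3 satisfied
(1,4)N 1/2 satisfied
(2,0)N 2/3 satisfied
(3,0)N 3/4 satisfied
(3,1)S 1/6 not
(3,2)N 2/5 satisfied
(3,3)N 2/4 satisfied
(4,0)N 2/5 satisfied
(4,1)N 4/8 satisfied
(4,2)S 3/7 satisfied
(4,3)S 1/5 not
(4,4)N 1/2 satisfied
(5,0)S 1/3 not
(5,1)S 2/5 satisfied
(5,2)N 1/4 not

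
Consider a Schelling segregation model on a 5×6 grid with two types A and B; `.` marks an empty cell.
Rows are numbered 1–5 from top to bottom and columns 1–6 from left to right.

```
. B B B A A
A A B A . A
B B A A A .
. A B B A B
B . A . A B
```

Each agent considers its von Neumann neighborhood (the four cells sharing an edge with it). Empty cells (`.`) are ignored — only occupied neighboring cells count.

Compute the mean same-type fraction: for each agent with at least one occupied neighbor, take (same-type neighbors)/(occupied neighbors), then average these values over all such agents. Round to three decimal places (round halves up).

Row 1: (1,2)B 1/2 · (1,3)B 3/3 · (1,4)B 1/3 · (1,5)A 1/2 · (1,6)A 2/2
Row 2: (2,1)A 1/2 · (2,2)A 1/4 · (2,3)B 1/4 · (2,4)A 1/3 · (2,6)A 1/1
Row 3: (3,1)B 1/2 · (3,2)B 1/4 · (3,3)A 1/4 · (3,4)A 3/4 · (3,5)A 2/2
Row 4: (4,2)A 0/2 · (4,3)B 1/4 · (4,4)B 1/3 · (4,5)A 2/4 · (4,6)B 1/2
Row 5: (5,1)B — no occupied neighbors · (5,3)A 0/1 · (5,5)A 1/2 · (5,6)B 1/2
Sum over 23 agents: 1/2 + 3/3 + 1/3 + 1/2 + 2/2 + 1/2 + 1/4 + 1/4 + 1/3 + 1/1 + 1/2 + 1/4 + 1/4 + 3/4 + 2/2 + 0/2 + 1/4 + 1/3 + 2/4 + 1/2 + 0/1 + 1/2 + 1/2 = 11; mean = 11 ÷ 23 = 11/23 = 0.478260… → 0.478.

0.478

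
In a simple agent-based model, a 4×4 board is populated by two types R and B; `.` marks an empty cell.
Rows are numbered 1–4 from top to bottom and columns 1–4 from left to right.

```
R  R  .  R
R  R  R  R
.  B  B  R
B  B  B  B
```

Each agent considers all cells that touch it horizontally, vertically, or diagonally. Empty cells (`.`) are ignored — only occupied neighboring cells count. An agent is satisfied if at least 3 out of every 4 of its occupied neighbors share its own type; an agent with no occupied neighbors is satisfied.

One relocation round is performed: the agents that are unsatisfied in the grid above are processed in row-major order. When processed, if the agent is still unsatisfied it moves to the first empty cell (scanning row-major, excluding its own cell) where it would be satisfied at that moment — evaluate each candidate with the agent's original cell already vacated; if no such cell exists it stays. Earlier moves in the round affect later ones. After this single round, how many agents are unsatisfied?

4

Initially unsatisfied (in order): (2,2), (2,3), (3,2), (3,3), (3,4), (4,4).
  (2,2) → (1,3).
  (2,3): no empty cell satisfies it; stays.
  (3,2): no empty cell satisfies it; stays.
  (3,3) → (3,1).
  (3,4): no empty cell satisfies it; stays.
  (4,4): no empty cell satisfies it; stays.
Resulting grid:
R R R R
R . R R
B B . R
B B B B
Unsatisfied now: (2,1), (3,2), (3,4), (4,4).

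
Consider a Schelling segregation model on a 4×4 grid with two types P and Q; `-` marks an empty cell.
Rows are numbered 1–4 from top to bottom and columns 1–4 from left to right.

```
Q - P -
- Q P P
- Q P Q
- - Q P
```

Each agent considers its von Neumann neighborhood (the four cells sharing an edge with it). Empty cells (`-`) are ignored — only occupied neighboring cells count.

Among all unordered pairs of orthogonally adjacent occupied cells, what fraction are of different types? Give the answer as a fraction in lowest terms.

Scan each occupied cell's neighbors to the right and below so each pair is counted once.
Row 1: P(1,3)–P(2,3)=  → 0/1 unlike.
Row 2: Q(2,2)–P(2,3)≠ Q(2,2)–Q(3,2)= P(2,3)–P(2,4)= P(2,3)–P(3,3)= P(2,4)–Q(3,4)≠  → 2/5 unlike.
Row 3: Q(3,2)–P(3,3)≠ P(3,3)–Q(3,4)≠ P(3,3)–Q(4,3)≠ Q(3,4)–P(4,4)≠  → 4/4 unlike.
Row 4: Q(4,3)–P(4,4)≠  → 1/1 unlike.
Total adjacent occupied pairs: 11; unlike-type pairs: 7.
7/11 is already in lowest terms.

7/11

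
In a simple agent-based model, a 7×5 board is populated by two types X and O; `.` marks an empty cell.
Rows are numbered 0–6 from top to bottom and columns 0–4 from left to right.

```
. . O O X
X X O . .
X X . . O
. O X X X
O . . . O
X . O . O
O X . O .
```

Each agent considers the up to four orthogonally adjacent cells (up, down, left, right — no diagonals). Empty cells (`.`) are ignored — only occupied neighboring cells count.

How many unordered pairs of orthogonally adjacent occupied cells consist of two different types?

Scan each occupied cell's neighbors to the right and below so each pair is counted once.
Row 0: O(0,2)–O(0,3)= O(0,2)–O(1,2)= O(0,3)–X(0,4)≠  → 1/3 unlike.
Row 1: X(1,0)–X(1,1)= X(1,0)–X(2,0)= X(1,1)–O(1,2)≠ X(1,1)–X(2,1)=  → 1/4 unlike.
Row 2: X(2,0)–X(2,1)= X(2,1)–O(3,1)≠ O(2,4)–X(3,4)≠  → 2/3 unlike.
Row 3: O(3,1)–X(3,2)≠ X(3,2)–X(3,3)= X(3,3)–X(3,4)= X(3,4)–O(4,4)≠  → 2/4 unlike.
Row 4: O(4,0)–X(5,0)≠ O(4,4)–O(5,4)=  → 1/2 unlike.
Row 5: X(5,0)–O(6,0)≠  → 1/1 unlike.
Row 6: O(6,0)–X(6,1)≠  → 1/1 unlike.
Total adjacent occupied pairs: 18; unlike-type pairs: 9.

9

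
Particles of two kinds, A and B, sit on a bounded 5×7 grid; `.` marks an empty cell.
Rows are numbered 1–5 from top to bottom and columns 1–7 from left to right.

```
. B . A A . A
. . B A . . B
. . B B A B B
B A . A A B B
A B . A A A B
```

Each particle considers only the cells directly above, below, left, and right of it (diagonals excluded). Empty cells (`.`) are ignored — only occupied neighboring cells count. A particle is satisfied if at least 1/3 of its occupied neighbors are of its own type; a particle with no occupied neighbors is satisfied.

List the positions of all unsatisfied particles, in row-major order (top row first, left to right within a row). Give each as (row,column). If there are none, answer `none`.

Row 1: (1,2)B 0/0 satisfied · (1,4)A 2/2 satisfied · (1,5)A 1/1 satisfied · (1,7)A 0/1 not
Row 2: (2,3)B 1/2 satisfied · (2,4)A 1/3 satisfied · (2,7)B 1/2 satisfied
Row 3: (3,3)B 2/2 satisfied · (3,4)B 1/4 not · (3,5)A 1/3 satisfied · (3,6)B 2/3 satisfied · (3,7)B 3/3 satisfied
Row 4: (4,1)B 0/2 not · (4,2)A 0/2 not · (4,4)A 2/3 satisfied · (4,5)A 3/4 satisfied · (4,6)B 2/4 satisfied · (4,7)B 3/3 satisfied
Row 5: (5,1)A 0/2 not · (5,2)B 0/2 not · (5,4)A 2/2 satisfied · (5,5)A 3/3 satisfied · (5,6)A 1/3 satisfied · (5,7)B 1/2 satisfied

(1,7), (3,4), (4,1), (4,2), (5,1), (5,2)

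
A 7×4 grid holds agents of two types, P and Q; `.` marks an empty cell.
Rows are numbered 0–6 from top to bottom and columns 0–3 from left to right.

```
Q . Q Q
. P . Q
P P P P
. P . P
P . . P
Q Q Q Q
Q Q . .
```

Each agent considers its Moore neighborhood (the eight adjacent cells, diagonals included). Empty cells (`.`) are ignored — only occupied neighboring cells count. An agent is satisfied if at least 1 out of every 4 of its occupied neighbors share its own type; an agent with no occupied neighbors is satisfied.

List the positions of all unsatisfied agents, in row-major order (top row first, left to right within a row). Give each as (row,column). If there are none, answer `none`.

(0,0)

Row 0: (0,0)Q 0/1 not · (0,2)Q 2/3 satisfied · (0,3)Q 2/2 satisfied
Row 1: (1,1)P 3/5 satisfied · (1,3)Q 2/4 satisfied
Row 2: (2,0)P 3/3 satisfied · (2,1)P 4/4 satisfied · (2,2)P 5/6 satisfied · (2,3)P 2/3 satisfied
Row 3: (3,1)P 4/4 satisfied · (3,3)P 3/3 satisfied
Row 4: (4,0)P 1/3 satisfied · (4,3)P 1/3 satisfied
Row 5: (5,0)Q 3/4 satisfied · (5,1)Q 4/5 satisfied · (5,2)Q 3/4 satisfied · (5,3)Q 1/2 satisfied
Row 6: (6,0)Q 3/3 satisfied · (6,1)Q 4/4 satisfied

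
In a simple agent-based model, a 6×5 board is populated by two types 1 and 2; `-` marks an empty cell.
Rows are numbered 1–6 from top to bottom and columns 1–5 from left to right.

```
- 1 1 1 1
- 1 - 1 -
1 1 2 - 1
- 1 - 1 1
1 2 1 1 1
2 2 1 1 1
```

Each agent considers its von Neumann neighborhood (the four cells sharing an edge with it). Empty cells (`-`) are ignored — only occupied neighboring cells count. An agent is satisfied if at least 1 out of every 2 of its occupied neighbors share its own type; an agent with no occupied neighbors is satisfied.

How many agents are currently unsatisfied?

(1,2)1 2/2 satisfied
(1,3)1 2/2 satisfied
(1,4)1 3/3 satisfied
(1,5)1 1/1 satisfied
(2,2)1 2/2 satisfied
(2,4)1 1/1 satisfied
(3,1)1 1/1 satisfied
(3,2)1 3/4 satisfied
(3,3)2 0/1 not
(3,5)1 1/1 satisfied
(4,2)1 1/2 satisfied
(4,4)1 2/2 satisfied
(4,5)1 3/3 satisfied
(5,1)1 0/2 not
(5,2)2 1/4 not
(5,3)1 2/3 satisfied
(5,4)1 4/4 satisfied
(5,5)1 3/3 satisfied
(6,1)2 1/2 satisfied
(6,2)2 2/3 satisfied
(6,3)1 2/3 satisfied
(6,4)1 3/3 satisfied
(6,5)1 2/2 satisfied
Unsatisfied: (3,3), (5,1), (5,2) — 3 in total.

3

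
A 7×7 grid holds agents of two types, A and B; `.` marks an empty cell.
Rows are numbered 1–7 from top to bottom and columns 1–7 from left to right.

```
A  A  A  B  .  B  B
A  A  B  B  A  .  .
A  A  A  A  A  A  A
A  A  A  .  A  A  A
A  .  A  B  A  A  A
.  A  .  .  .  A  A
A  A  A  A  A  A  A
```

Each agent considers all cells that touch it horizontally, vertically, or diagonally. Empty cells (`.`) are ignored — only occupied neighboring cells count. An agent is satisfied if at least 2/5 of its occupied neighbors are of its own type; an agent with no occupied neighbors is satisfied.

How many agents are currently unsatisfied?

(1,1)A 3/3 satisfied
(1,2)A 4/5 satisfied
(1,3)A 2/5 satisfied
(1,4)B 2/4 satisfied
(1,6)B 1/2 satisfied
(1,7)B 1/1 satisfied
(2,1)A 5/5 satisfied
(2,2)A 7/8 satisfied
(2,3)B 2/8 not
(2,4)B 2/7 not
(2,5)A 3/6 satisfied
(3,1)A 5/5 satisfied
(3,2)A 7/8 satisfied
(3,3)A 5/7 satisfied
(3,4)A 5/7 satisfied
(3,5)A 5/6 satisfied
(3,6)A 6/6 satisfied
(3,7)A 3/3 satisfied
(4,1)A 4/4 satisfied
(4,2)A 7/7 satisfied
(4,3)A 5/6 satisfied
(4,5)A 6/7 satisfied
(4,6)A 8/8 satisfied
(4,7)A 5/5 satisfied
(5,1)A 3/3 satisfied
(5,3)A 3/4 satisfied
(5,4)B 0/4 not
(5,5)A 4/5 satisfied
(5,6)A 7/7 satisfied
(5,7)A 5/5 satisfied
(6,2)A 5/5 satisfied
(6,6)A 7/7 satisfied
(6,7)A 5/5 satisfied
(7,1)A 2/2 satisfied
(7,2)A 3/3 satisfied
(7,3)A 3/3 satisfied
(7,4)A 2/2 satisfied
(7,5)A 3/3 satisfied
(7,6)A 4/4 satisfied
(7,7)A 3/3 satisfied
Unsatisfied: (2,3), (2,4), (5,4) — 3 in total.

3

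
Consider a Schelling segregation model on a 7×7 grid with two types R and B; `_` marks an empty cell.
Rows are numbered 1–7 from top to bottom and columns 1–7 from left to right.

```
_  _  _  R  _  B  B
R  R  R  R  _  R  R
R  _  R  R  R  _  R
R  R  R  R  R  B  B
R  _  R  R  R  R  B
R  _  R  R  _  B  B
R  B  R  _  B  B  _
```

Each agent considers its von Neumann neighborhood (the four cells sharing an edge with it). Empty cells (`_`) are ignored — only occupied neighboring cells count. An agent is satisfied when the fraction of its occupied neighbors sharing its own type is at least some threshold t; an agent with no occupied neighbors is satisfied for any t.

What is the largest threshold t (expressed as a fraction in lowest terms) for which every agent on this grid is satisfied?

Row 1: (1,4)R 1/1 · (1,6)B 1/2 · (1,7)B 1/2
Row 2: (2,1)R 2/2 · (2,2)R 2/2 · (2,3)R 3/3 · (2,4)R 3/3 · (2,6)R 1/2 · (2,7)R 2/3
Row 3: (3,1)R 2/2 · (3,3)R 3/3 · (3,4)R 4/4 · (3,5)R 2/2 · (3,7)R 1/2
Row 4: (4,1)R 3/3 · (4,2)R 2/2 · (4,3)R 4/4 · (4,4)R 4/4 · (4,5)R 3/4 · (4,6)B 1/3 · (4,7)B 2/3
Row 5: (5,1)R 2/2 · (5,3)R 3/3 · (5,4)R 4/4 · (5,5)R 3/3 · (5,6)R 1/4 · (5,7)B 2/3
Row 6: (6,1)R 2/2 · (6,3)R 3/3 · (6,4)R 2/2 · (6,6)B 2/3 · (6,7)B 2/2
Row 7: (7,1)R 1/2 · (7,2)B 0/2 · (7,3)R 1/2 · (7,5)B 1/1 · (7,6)B 2/2
The smallest same-type fraction is 0/2 at (7,2), which reduces to 0/1. Any threshold above that leaves this agent unsatisfied.

0/1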